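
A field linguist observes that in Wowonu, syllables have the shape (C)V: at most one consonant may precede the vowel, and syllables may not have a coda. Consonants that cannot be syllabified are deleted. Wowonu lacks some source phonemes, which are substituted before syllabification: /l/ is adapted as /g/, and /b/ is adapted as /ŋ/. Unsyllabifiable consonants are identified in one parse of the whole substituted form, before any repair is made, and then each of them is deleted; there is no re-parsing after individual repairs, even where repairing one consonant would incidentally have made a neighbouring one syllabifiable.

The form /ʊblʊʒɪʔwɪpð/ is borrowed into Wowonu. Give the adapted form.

Substitution: /b/ → /ŋ/, /l/ → /g/, giving /ʊŋgʊʒɪʔwɪpð/.
The consonants /ŋ/, /ʔ/, /p/, /ð/ cannot be parsed into a legal (C)V syllable (no codas are permitted; onsets are limited to one consonant).
Deleting the stranded consonants removes /ŋ/, /ʔ/, /p/, /ð/.

ʊgʊʒɪwɪ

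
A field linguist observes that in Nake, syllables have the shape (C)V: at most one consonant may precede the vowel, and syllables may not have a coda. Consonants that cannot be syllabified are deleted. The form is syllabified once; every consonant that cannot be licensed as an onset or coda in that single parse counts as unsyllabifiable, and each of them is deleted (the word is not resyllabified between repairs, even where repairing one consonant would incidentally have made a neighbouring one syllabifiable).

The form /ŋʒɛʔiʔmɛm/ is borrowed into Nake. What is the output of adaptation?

Syllabifying with onset maximization leaves /ŋ/, /ʔ/, /m/ stranded (no codas are permitted; onsets are limited to one consonant).
Deleting the stranded consonants removes /ŋ/, /ʔ/, /m/.

ʒɛʔimɛ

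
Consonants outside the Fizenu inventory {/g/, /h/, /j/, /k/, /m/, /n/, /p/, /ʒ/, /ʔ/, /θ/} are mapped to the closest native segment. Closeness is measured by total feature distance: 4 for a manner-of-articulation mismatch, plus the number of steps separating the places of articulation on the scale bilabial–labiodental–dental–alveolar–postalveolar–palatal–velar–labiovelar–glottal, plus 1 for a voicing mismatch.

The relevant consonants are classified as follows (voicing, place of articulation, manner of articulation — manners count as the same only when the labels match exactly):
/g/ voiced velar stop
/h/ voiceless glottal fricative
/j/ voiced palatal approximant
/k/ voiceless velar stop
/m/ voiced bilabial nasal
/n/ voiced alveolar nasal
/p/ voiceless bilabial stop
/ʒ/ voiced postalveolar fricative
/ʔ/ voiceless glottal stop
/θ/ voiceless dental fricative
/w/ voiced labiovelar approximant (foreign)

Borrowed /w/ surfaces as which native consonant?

/j/ is closest: same manner (approximant), place distance 2 (labiovelar→palatal), same voicing; total 2. Next closest is /g/ at distance 5.

j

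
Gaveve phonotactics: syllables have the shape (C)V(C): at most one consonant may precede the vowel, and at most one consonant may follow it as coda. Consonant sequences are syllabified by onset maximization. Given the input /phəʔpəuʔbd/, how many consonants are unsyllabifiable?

Under (C)V(C), the unsyllabifiable consonants are /p/, /b/, /d/ (at most one coda consonant is licensed; onsets are limited to one consonant).

3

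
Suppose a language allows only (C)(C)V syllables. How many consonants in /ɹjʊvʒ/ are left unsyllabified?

Syllabifying with onset maximization leaves /v/, /ʒ/ stranded (no codas are permitted; onsets may contain at most 2 consonants).

2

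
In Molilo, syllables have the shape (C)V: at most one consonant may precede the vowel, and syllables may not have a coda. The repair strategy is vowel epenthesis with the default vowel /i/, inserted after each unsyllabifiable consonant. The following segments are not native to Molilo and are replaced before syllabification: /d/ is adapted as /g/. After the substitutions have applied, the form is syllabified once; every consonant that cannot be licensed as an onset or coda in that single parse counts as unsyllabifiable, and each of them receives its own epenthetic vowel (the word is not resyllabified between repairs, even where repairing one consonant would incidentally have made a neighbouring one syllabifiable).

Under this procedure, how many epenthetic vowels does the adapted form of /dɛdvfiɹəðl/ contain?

After substitution the input is /gɛgvfiɹəðl/.
The unsyllabifiable consonants are /g/, /v/, /ð/, /l/; each receives one epenthetic vowel.

4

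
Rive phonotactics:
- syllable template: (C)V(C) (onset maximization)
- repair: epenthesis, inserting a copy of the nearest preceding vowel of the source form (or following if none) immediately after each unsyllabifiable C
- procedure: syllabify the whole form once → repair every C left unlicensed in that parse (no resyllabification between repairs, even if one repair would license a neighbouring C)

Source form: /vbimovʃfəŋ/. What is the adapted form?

The consonants /v/, /ʃ/ cannot be parsed into a legal (C)V(C) syllable (at most one coda consonant is licensed; onsets are limited to one consonant).
Epenthesis after each stranded consonant: /v/ → /vi/, /ʃ/ → /ʃo/.

vibimovʃofəŋ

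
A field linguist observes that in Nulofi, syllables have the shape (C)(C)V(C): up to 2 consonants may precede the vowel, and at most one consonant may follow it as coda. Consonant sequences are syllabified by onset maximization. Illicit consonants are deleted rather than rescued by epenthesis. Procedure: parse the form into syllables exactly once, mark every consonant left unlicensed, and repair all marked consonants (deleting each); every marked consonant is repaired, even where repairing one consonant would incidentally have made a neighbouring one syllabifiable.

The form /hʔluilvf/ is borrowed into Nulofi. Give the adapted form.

ʔluil

Syllabifying with onset maximization leaves /h/, /v/, /f/ stranded (at most one coda consonant is licensed; onsets may contain at most 2 consonants).
Deletion applies to /h/, /v/, /f/.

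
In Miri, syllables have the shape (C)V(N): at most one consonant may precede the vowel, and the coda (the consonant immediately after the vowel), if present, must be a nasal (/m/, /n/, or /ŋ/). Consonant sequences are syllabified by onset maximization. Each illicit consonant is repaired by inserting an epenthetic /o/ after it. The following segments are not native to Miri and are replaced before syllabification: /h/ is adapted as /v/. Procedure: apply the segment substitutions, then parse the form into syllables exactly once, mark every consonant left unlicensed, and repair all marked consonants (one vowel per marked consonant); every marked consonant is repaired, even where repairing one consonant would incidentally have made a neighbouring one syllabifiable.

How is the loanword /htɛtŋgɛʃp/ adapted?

votɛtoŋogɛʃopo

Substitution: /h/ → /v/, giving /vtɛtŋgɛʃp/.
Under (C)V(N), the unsyllabifiable consonants are /v/, /t/, /ŋ/, /ʃ/, /p/ (only a nasal (/m/, /n/, or /ŋ/) is licensed in coda position; onsets are limited to one consonant).
Each unlicensed consonant becomes the onset of a new syllable: /v/ → /vo/, /t/ → /to/, /ŋ/ → /ŋo/, /ʃ/ → /ʃo/, /p/ → /po/.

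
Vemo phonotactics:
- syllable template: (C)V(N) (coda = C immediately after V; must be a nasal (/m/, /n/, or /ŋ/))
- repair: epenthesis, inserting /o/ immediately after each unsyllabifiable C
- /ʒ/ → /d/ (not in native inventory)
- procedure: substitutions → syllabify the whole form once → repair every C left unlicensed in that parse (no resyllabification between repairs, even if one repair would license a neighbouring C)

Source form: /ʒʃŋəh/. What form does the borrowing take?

doʃoŋəho

Substitution: /ʒ/ → /d/, giving /dʃŋəh/.
The consonants /d/, /ʃ/, /h/ cannot be parsed into a legal (C)V(N) syllable (only a nasal (/m/, /n/, or /ŋ/) is licensed in coda position; onsets are limited to one consonant).
Epenthesis after each stranded consonant: /d/ → /do/, /ʃ/ → /ʃo/, /h/ → /ho/.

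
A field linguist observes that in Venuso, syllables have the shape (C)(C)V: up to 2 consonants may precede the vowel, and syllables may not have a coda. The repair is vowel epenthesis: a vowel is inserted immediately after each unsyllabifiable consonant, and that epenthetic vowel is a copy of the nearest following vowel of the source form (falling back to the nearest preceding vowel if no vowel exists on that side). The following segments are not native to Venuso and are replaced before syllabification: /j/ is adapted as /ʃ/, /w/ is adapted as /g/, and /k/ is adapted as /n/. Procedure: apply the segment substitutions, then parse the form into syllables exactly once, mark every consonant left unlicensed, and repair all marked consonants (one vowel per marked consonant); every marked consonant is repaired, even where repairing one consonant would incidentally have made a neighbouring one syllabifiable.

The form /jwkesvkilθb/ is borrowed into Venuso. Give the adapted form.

Substitution: /j/ → /ʃ/, /w/ → /g/, /k/ → /n/, giving /ʃgnesvnilθb/.
The consonants /ʃ/, /s/, /l/, /θ/, /b/ cannot be parsed into a legal (C)(C)V syllable (no codas are permitted; onsets may contain at most 2 consonants).
Epenthesis after each stranded consonant: /ʃ/ → /ʃe/, /s/ → /si/, /l/ → /li/, /θ/ → /θi/, /b/ → /bi/.

ʃegnesivniliθibi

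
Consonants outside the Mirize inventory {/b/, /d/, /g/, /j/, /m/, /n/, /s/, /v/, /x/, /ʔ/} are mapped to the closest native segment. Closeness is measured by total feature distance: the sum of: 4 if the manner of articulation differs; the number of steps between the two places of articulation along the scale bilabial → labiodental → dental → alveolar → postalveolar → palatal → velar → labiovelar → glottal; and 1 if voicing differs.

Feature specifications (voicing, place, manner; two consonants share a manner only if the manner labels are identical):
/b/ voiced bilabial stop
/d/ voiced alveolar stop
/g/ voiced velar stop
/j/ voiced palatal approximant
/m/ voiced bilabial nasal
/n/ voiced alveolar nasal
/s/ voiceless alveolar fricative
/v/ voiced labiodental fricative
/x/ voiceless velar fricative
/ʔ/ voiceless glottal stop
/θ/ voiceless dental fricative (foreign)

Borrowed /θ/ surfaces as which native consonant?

/s/ is closest: same manner (fricative), place distance 1 (dental→alveolar), same voicing; total 1. Next closest is /v/ at distance 2.

s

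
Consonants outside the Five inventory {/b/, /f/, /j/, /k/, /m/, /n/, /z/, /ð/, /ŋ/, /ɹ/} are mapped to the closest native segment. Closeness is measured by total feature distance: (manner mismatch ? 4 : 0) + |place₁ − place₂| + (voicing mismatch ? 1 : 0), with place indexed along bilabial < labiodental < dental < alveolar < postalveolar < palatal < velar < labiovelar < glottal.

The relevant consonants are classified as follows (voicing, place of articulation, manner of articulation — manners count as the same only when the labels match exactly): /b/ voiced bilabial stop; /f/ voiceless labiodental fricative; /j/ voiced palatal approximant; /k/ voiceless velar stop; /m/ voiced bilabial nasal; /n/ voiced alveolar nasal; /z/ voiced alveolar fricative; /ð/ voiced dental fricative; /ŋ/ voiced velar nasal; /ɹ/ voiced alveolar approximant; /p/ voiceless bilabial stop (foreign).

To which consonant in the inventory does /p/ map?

b

/b/ is closest: same manner (stop), place distance 0 (bilabial→bilabial), voicing differs (+1); total 1. Next closest is /f/ at distance 5.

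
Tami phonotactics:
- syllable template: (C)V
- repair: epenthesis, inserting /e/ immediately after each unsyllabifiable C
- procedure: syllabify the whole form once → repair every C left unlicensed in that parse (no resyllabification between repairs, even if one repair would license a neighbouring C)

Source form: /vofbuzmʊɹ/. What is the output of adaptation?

Syllabifying with onset maximization leaves /f/, /z/, /ɹ/ stranded (no codas are permitted; onsets are limited to one consonant).
Epenthesis after each stranded consonant: /f/ → /fe/, /z/ → /ze/, /ɹ/ → /ɹe/.

vofebuzemʊɹe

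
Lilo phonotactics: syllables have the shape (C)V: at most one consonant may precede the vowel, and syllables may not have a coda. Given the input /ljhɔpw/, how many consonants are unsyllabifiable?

4

Under (C)V, the unsyllabifiable consonants are /l/, /j/, /p/, /w/ (no codas are permitted; onsets are limited to one consonant).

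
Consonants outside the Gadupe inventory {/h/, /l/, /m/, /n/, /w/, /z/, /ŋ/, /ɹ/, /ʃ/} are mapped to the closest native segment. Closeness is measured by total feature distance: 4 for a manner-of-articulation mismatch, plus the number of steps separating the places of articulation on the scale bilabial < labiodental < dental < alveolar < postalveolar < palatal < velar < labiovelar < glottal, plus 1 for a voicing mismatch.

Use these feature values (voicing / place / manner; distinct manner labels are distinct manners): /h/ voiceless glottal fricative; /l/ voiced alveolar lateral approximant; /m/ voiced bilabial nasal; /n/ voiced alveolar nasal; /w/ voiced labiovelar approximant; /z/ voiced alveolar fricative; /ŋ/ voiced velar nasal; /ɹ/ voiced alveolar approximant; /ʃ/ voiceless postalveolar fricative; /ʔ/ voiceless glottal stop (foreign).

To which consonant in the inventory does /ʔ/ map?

h

/h/ is closest: manner differs (stop→fricative, +4), place distance 0 (glottal→glottal), same voicing; total 4. Next closest is /w/ at distance 6.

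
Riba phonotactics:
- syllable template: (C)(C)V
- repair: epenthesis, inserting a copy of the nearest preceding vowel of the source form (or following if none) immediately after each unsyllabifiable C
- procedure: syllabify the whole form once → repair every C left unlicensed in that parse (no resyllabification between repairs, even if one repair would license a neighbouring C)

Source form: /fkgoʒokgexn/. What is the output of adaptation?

Under (C)(C)V, the unsyllabifiable consonants are /f/, /x/, /n/ (no codas are permitted; onsets may contain at most 2 consonants).
Each unlicensed consonant becomes the onset of a new syllable: /f/ → /fo/, /x/ → /xe/, /n/ → /ne/.

fokgoʒokgexene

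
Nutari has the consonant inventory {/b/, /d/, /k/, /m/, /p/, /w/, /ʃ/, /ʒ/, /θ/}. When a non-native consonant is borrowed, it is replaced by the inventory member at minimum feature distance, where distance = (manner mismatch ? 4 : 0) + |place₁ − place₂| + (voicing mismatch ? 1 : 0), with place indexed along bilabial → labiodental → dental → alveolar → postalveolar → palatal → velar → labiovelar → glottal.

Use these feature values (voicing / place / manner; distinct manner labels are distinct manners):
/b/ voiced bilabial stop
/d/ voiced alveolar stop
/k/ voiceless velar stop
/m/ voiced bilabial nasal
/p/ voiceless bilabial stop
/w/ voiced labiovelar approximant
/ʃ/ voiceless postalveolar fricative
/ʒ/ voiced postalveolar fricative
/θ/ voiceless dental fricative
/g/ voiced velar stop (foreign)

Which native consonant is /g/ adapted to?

k

/k/ is closest: same manner (stop), place distance 0 (velar→velar), voicing differs (+1); total 1. Next closest is /d/ at distance 3.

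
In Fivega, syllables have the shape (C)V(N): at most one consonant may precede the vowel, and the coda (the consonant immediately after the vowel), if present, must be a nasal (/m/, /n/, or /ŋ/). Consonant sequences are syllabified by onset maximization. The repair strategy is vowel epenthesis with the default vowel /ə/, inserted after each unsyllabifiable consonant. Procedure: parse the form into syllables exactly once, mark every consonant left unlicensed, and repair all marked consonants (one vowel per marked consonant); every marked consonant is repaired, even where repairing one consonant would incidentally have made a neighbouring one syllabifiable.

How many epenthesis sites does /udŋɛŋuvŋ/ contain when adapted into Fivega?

3

The unsyllabifiable consonants are /d/, /v/, /ŋ/; each receives one epenthetic vowel.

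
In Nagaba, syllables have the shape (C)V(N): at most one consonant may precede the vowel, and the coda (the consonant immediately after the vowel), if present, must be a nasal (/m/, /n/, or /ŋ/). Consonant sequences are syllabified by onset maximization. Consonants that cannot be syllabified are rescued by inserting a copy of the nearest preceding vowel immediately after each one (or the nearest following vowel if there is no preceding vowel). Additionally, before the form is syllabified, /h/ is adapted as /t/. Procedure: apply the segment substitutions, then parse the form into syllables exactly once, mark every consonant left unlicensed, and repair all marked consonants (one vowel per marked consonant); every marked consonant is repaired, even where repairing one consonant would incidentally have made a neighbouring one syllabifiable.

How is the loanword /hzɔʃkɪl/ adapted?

Substitution: /h/ → /t/, giving /tzɔʃkɪl/.
The consonants /t/, /ʃ/, /l/ cannot be parsed into a legal (C)V(N) syllable (only a nasal (/m/, /n/, or /ŋ/) is licensed in coda position; onsets are limited to one consonant).
Inserting the epenthetic vowel yields /t/ → /tɔ/, /ʃ/ → /ʃɔ/, /l/ → /lɪ/.

tɔzɔʃɔkɪlɪ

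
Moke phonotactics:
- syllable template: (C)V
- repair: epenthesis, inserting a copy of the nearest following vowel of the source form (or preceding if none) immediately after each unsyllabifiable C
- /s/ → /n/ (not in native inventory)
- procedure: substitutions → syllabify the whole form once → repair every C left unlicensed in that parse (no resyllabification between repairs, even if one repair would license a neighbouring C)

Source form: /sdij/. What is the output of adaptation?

nidiji

Substitution: /s/ → /n/, giving /ndij/.
Under (C)V, the unsyllabifiable consonants are /n/, /j/ (no codas are permitted; onsets are limited to one consonant).
Each unlicensed consonant becomes the onset of a new syllable: /n/ → /ni/, /j/ → /ji/.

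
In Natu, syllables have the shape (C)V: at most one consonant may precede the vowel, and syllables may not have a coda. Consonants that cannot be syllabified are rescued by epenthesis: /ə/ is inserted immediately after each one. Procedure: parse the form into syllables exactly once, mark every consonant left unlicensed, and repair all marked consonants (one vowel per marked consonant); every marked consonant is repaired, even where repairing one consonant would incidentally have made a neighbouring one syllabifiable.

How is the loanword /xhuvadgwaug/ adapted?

xəhuvadəgəwaugə

The consonants /x/, /d/, /g/, /g/ cannot be parsed into a legal (C)V syllable (no codas are permitted; onsets are limited to one consonant).
Inserting the epenthetic vowel yields /x/ → /xə/, /d/ → /də/, /g/ → /gə/, /g/ → /gə/.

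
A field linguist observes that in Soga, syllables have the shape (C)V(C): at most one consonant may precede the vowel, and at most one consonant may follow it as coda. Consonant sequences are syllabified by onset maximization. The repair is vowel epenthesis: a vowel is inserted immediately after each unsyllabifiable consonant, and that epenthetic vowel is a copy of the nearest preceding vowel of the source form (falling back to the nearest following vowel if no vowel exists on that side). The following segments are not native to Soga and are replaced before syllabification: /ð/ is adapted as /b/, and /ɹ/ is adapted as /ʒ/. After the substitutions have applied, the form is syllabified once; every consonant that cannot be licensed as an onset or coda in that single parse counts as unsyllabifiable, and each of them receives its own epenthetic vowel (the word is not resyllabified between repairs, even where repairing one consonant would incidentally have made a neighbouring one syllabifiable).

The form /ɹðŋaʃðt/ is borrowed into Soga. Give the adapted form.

ʒabaŋaʃbata

Substitution: /ɹ/ → /ʒ/, /ð/ → /b/, giving /ʒbŋaʃbt/.
Under (C)V(C), the unsyllabifiable consonants are /ʒ/, /b/, /b/, /t/ (at most one coda consonant is licensed; onsets are limited to one consonant).
Epenthesis after each stranded consonant: /ʒ/ → /ʒa/, /b/ → /ba/, /b/ → /ba/, /t/ → /ta/.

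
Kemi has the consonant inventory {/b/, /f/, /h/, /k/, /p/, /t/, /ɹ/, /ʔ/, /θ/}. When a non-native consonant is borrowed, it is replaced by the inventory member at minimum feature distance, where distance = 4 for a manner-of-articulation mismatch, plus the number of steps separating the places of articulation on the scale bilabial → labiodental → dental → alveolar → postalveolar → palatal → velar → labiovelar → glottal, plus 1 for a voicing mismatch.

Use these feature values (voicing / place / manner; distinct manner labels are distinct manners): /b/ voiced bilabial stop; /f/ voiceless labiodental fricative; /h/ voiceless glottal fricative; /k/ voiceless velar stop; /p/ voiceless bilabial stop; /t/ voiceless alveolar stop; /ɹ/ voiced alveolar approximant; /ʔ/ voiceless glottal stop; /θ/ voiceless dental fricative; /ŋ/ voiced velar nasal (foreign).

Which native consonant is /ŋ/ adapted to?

/k/ is closest: manner differs (nasal→stop, +4), place distance 0 (velar→velar), voicing differs (+1); total 5. Next closest is /h/ at distance 7.

k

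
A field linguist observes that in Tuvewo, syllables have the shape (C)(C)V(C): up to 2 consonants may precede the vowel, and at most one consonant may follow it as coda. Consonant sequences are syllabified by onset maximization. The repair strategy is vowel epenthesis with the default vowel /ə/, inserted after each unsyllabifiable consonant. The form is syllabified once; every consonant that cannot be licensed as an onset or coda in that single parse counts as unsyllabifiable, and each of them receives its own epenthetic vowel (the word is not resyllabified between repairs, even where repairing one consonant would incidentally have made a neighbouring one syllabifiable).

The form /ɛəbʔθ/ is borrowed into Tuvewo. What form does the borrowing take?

The consonants /ʔ/, /θ/ cannot be parsed into a legal (C)(C)V(C) syllable (at most one coda consonant is licensed; onsets may contain at most 2 consonants).
Epenthesis after each stranded consonant: /ʔ/ → /ʔə/, /θ/ → /θə/.

ɛəbʔəθə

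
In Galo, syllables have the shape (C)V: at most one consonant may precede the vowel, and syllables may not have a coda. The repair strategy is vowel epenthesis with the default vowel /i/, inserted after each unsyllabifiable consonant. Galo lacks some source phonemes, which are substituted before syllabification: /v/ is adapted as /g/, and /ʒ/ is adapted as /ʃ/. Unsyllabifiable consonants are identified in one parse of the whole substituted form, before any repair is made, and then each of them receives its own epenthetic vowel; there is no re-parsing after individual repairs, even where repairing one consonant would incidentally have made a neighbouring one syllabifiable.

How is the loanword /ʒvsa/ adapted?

ʃigisa

Substitution: /ʒ/ → /ʃ/, /v/ → /g/, giving /ʃgsa/.
Syllabifying with onset maximization leaves /ʃ/, /g/ stranded (no codas are permitted; onsets are limited to one consonant).
Epenthesis after each stranded consonant: /ʃ/ → /ʃi/, /g/ → /gi/.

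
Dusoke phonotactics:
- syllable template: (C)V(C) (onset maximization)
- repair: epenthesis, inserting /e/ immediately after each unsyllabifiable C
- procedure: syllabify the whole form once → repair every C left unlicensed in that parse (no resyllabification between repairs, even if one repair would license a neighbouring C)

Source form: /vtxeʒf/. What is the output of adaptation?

vetexeʒfe

Syllabifying with onset maximization leaves /v/, /t/, /f/ stranded (at most one coda consonant is licensed; onsets are limited to one consonant).
Inserting the epenthetic vowel yields /v/ → /ve/, /t/ → /te/, /f/ → /fe/.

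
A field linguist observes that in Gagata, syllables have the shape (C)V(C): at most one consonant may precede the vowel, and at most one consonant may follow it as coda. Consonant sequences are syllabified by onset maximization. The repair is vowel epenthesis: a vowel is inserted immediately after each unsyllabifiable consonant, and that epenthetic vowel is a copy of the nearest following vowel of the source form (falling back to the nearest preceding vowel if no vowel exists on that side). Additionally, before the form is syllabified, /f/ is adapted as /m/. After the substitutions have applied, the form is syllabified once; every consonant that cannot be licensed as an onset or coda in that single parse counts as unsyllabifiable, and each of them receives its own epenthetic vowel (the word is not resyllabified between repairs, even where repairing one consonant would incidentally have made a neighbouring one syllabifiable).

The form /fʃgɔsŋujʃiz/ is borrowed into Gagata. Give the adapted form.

Substitution: /f/ → /m/, giving /mʃgɔsŋujʃiz/.
Under (C)V(C), the unsyllabifiable consonants are /m/, /ʃ/ (at most one coda consonant is licensed; onsets are limited to one consonant).
Epenthesis after each stranded consonant: /m/ → /mɔ/, /ʃ/ → /ʃɔ/.

mɔʃɔgɔsŋujʃiz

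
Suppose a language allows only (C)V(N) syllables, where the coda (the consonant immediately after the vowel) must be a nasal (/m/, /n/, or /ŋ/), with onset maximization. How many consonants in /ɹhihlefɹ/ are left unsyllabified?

4

Syllabifying with onset maximization leaves /ɹ/, /h/, /f/, /ɹ/ stranded (only a nasal (/m/, /n/, or /ŋ/) is licensed in coda position; onsets are limited to one consonant).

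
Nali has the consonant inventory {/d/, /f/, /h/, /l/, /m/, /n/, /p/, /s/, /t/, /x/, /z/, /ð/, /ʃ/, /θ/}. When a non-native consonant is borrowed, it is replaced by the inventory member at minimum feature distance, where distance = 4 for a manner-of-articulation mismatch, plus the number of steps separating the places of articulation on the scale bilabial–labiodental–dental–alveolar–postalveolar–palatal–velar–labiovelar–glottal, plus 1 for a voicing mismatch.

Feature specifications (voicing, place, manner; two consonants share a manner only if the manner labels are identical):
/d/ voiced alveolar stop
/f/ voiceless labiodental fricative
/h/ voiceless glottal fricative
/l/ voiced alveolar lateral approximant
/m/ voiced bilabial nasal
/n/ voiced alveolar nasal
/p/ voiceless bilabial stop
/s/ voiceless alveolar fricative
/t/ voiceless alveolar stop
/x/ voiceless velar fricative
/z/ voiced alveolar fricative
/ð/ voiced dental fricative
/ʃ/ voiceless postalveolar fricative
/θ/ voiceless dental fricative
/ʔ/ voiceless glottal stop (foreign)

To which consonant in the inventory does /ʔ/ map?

/h/ is closest: manner differs (stop→fricative, +4), place distance 0 (glottal→glottal), same voicing; total 4. Next closest is /t/ at distance 5.

h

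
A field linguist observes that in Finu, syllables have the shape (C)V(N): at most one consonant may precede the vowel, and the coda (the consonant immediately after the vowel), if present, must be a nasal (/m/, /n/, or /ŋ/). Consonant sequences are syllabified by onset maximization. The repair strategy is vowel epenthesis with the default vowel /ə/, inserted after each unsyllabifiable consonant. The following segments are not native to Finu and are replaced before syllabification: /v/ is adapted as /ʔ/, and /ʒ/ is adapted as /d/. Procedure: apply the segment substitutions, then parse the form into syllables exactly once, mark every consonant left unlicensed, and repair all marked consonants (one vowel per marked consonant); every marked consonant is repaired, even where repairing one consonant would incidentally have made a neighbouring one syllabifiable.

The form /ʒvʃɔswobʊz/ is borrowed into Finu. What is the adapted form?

Substitution: /ʒ/ → /d/, /v/ → /ʔ/, giving /dʔʃɔswobʊz/.
Under (C)V(N), the unsyllabifiable consonants are /d/, /ʔ/, /s/, /z/ (only a nasal (/m/, /n/, or /ŋ/) is licensed in coda position; onsets are limited to one consonant).
Inserting the epenthetic vowel yields /d/ → /də/, /ʔ/ → /ʔə/, /s/ → /sə/, /z/ → /zə/.

dəʔəʃɔsəwobʊzə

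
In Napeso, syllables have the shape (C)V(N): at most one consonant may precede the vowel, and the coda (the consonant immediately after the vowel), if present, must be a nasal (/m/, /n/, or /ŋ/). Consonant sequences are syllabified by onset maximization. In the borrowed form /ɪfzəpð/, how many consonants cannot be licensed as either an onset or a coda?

3

Under (C)V(N), the unsyllabifiable consonants are /f/, /p/, /ð/ (only a nasal (/m/, /n/, or /ŋ/) is licensed in coda position; onsets are limited to one consonant).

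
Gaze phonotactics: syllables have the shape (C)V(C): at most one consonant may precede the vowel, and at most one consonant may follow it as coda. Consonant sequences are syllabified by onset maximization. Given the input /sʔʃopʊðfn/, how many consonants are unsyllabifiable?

Syllabifying with onset maximization leaves /s/, /ʔ/, /f/, /n/ stranded (at most one coda consonant is licensed; onsets are limited to one consonant).

4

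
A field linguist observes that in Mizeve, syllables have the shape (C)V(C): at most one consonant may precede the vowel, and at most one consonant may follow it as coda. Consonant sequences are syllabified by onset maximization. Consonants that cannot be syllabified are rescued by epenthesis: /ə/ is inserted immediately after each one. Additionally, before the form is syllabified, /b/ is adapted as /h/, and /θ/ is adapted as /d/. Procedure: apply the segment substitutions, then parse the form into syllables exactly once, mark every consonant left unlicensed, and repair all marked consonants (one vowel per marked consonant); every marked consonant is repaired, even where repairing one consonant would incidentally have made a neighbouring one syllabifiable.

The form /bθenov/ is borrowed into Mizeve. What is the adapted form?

Substitution: /b/ → /h/, /θ/ → /d/, giving /hdenov/.
Under (C)V(C), the unsyllabifiable consonants are /h/ (at most one coda consonant is licensed; onsets are limited to one consonant).
Epenthesis after each stranded consonant: /h/ → /hə/.

hədenov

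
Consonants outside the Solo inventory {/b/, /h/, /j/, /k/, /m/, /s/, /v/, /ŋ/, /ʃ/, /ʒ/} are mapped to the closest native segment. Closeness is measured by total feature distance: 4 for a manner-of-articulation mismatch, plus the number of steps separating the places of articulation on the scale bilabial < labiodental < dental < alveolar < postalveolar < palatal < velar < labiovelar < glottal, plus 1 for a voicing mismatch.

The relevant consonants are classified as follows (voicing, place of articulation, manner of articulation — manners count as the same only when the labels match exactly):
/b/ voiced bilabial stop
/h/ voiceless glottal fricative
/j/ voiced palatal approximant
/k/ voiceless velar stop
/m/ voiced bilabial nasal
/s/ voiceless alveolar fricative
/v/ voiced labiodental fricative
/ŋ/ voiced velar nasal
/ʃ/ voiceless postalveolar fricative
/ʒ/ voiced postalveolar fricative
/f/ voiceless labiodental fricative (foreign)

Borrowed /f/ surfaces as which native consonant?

v

/v/ is closest: same manner (fricative), place distance 0 (labiodental→labiodental), voicing differs (+1); total 1. Next closest is /s/ at distance 2.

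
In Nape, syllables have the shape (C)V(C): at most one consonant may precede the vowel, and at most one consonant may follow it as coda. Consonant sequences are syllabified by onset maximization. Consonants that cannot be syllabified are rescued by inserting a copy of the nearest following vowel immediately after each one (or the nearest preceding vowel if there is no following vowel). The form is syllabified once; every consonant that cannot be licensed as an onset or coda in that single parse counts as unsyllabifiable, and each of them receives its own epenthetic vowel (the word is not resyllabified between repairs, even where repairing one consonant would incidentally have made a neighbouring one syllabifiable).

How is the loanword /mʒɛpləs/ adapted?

Under (C)V(C), the unsyllabifiable consonants are /m/ (at most one coda consonant is licensed; onsets are limited to one consonant).
Each unlicensed consonant becomes the onset of a new syllable: /m/ → /mɛ/.

mɛʒɛpləs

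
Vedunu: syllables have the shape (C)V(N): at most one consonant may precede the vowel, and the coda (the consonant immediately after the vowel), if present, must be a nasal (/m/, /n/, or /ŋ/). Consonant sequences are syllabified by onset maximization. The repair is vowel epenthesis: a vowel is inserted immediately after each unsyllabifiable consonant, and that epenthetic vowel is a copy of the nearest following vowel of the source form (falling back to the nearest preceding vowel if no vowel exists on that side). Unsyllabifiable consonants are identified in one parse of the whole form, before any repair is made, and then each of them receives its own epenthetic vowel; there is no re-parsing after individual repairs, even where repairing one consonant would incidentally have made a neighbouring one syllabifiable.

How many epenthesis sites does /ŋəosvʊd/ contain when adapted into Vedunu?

The unsyllabifiable consonants are /s/, /d/; each receives one epenthetic vowel.

2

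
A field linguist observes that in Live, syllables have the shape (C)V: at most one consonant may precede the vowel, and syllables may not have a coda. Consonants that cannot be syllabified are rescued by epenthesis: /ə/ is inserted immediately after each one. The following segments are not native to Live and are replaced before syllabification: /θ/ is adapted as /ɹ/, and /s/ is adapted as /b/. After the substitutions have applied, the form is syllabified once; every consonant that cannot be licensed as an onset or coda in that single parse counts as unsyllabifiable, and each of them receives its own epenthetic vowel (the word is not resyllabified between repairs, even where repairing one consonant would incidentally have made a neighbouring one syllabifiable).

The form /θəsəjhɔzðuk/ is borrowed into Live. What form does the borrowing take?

ɹəbəjəhɔzəðukə

Substitution: /θ/ → /ɹ/, /s/ → /b/, giving /ɹəbəjhɔzðuk/.
The consonants /j/, /z/, /k/ cannot be parsed into a legal (C)V syllable (no codas are permitted; onsets are limited to one consonant).
Epenthesis after each stranded consonant: /j/ → /jə/, /z/ → /zə/, /k/ → /kə/.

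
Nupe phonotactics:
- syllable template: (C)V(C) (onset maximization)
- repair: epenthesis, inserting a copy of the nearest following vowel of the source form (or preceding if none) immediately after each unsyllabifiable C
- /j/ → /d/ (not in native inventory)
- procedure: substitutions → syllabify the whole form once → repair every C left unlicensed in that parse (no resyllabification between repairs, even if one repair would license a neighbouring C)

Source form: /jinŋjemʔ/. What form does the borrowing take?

dinŋedemʔe

Substitution: /j/ → /d/, giving /dinŋdemʔ/.
The consonants /ŋ/, /ʔ/ cannot be parsed into a legal (C)V(C) syllable (at most one coda consonant is licensed; onsets are limited to one consonant).
Epenthesis after each stranded consonant: /ŋ/ → /ŋe/, /ʔ/ → /ʔe/.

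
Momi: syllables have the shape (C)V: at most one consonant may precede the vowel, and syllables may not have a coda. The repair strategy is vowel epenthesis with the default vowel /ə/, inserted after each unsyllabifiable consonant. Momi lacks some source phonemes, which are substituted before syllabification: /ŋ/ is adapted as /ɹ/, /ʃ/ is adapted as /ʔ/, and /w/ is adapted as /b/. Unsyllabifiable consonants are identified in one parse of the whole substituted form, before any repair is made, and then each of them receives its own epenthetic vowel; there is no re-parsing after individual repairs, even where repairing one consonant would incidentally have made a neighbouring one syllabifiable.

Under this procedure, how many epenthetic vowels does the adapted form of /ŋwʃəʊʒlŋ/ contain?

After substitution the input is /ɹbʔəʊʒlɹ/.
The unsyllabifiable consonants are /ɹ/, /b/, /ʒ/, /l/, /ɹ/; each receives one epenthetic vowel.

5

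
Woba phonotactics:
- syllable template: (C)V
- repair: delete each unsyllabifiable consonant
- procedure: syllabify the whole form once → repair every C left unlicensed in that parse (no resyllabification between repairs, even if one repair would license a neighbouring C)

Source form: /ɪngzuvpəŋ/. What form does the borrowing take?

Under (C)V, the unsyllabifiable consonants are /n/, /g/, /v/, /ŋ/ (no codas are permitted; onsets are limited to one consonant).
Each unlicensed consonant is deleted: /n/, /g/, /v/, /ŋ/.

ɪzupə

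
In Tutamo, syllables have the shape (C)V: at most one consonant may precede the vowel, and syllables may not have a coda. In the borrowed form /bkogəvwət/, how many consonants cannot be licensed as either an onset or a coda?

3

The consonants /b/, /v/, /t/ cannot be parsed into a legal (C)V syllable (no codas are permitted; onsets are limited to one consonant).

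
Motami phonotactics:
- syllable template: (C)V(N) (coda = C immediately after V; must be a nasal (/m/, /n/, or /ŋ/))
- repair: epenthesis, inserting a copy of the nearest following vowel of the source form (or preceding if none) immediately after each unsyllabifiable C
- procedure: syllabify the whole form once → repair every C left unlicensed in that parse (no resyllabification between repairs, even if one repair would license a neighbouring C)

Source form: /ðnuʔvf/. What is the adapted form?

Under (C)V(N), the unsyllabifiable consonants are /ð/, /ʔ/, /v/, /f/ (only a nasal (/m/, /n/, or /ŋ/) is licensed in coda position; onsets are limited to one consonant).
Each unlicensed consonant becomes the onset of a new syllable: /ð/ → /ðu/, /ʔ/ → /ʔu/, /v/ → /vu/, /f/ → /fu/.

ðunuʔuvufu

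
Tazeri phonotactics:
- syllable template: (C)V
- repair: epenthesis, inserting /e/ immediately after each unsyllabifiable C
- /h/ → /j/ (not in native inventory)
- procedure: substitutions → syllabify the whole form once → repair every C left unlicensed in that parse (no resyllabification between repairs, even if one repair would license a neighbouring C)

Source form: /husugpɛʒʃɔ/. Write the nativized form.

jusugepɛʒeʃɔ

Substitution: /h/ → /j/, giving /jusugpɛʒʃɔ/.
The consonants /g/, /ʒ/ cannot be parsed into a legal (C)V syllable (no codas are permitted; onsets are limited to one consonant).
Each unlicensed consonant becomes the onset of a new syllable: /g/ → /ge/, /ʒ/ → /ʒe/.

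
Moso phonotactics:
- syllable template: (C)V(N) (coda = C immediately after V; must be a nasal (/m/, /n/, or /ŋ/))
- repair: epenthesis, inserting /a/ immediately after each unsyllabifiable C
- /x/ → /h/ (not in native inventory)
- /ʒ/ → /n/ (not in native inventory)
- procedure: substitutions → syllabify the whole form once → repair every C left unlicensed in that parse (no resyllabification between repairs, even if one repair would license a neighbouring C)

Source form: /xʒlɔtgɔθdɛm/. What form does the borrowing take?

hanalɔtagɔθadɛm

Substitution: /x/ → /h/, /ʒ/ → /n/, giving /hnlɔtgɔθdɛm/.
The consonants /h/, /n/, /t/, /θ/ cannot be parsed into a legal (C)V(N) syllable (only a nasal (/m/, /n/, or /ŋ/) is licensed in coda position; onsets are limited to one consonant).
Inserting the epenthetic vowel yields /h/ → /ha/, /n/ → /na/, /t/ → /ta/, /θ/ → /θa/.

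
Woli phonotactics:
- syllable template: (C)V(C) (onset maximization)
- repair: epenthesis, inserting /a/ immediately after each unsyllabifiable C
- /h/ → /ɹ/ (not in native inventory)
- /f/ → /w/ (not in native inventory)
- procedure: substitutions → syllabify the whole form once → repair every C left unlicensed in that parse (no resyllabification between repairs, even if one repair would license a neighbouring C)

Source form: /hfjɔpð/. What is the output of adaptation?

ɹawajɔpða

Substitution: /h/ → /ɹ/, /f/ → /w/, giving /ɹwjɔpð/.
The consonants /ɹ/, /w/, /ð/ cannot be parsed into a legal (C)V(C) syllable (at most one coda consonant is licensed; onsets are limited to one consonant).
Each unlicensed consonant becomes the onset of a new syllable: /ɹ/ → /ɹa/, /w/ → /wa/, /ð/ → /ða/.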